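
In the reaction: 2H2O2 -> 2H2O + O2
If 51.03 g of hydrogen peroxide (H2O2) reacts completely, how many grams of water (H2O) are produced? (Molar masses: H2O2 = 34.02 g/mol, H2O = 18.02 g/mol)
Moles of H2O2 = 51.03 g ÷ 34.02 g/mol = 1.5 mol
Mole ratio: 2 mol H2O / 2 mol H2O2
Moles of H2O = 1.5 × (2/2) = 1.5 mol
Mass of H2O = 1.5 mol × 18.02 g/mol = 27.03 g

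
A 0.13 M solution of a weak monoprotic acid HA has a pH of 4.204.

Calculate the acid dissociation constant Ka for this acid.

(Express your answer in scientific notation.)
K_a = 3.01e-08

[H⁺] = 10^(−pH) = 10^(−4.204) = 6.252e-05 M. For HA ⇌ H⁺ + A⁻, Ka = x²/(C − x) = (6.252e-05)²/(0.13 − 6.252e-05) = 3.01e-08.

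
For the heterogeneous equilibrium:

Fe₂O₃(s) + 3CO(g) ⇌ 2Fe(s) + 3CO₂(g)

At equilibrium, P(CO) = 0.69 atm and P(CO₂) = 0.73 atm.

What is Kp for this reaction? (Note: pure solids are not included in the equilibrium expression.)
K_p = 1.184

Solids (Fe₂O₃, Fe) are excluded.
Kp = P(CO₂)³/P(CO)³ = (0.73)³/(0.69)³ = 0.389/0.3285 = 1.184.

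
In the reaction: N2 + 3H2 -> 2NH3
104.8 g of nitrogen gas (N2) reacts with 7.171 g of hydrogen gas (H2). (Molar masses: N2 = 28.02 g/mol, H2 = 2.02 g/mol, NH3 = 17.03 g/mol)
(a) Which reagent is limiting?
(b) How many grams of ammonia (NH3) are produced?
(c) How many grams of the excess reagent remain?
(a) H2, (b) 40.3 g, (c) 71.64 g

Moles of N2 = 104.8 g ÷ 28.02 g/mol = 3.74019 mol
Moles of H2 = 7.171 g ÷ 2.02 g/mol = 3.55 mol
Moles ÷ coefficient: N2: 3.74019/1 = 3.74, H2: 3.55/3 = 1.183
(a) H2 has the smaller value, so H2 is the limiting reagent.
(b) Moles of NH3 = 3.55 mol H2 × (2/3) = 2.36667 mol; mass = 2.36667 mol × 17.03 g/mol = 40.3 g
(c) N2 consumed = 3.55 × (1/3) = 1.18333 mol; remaining = 3.74019 − 1.18333 = 2.55685 mol; mass = 2.55685 mol × 28.02 g/mol = 71.64 g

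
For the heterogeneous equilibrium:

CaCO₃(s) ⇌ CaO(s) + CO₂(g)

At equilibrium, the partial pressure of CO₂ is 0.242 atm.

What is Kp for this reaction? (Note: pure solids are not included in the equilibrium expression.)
K_p = 0.242

Solids (CaCO₃, CaO) have activity 1 and are excluded.
Kp = P(CO₂) = 0.242.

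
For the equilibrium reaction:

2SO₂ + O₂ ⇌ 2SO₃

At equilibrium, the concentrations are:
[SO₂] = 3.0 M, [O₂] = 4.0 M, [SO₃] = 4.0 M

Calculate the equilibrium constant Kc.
K_c = 0.4444

Kc = ([SO₃]^2) / ([SO₂]^2 × [O₂])
   = ((4.0)^2) / ((3.0)^2·(4.0))
   = 16 / 36 = 0.4444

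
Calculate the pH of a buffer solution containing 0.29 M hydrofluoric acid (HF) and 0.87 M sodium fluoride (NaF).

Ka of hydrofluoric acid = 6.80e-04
pH = 3.64

pKa = -log(6.80e-04) = 3.17. pH = pKa + log([A⁻]/[HA]) = 3.17 + log(0.87/0.29)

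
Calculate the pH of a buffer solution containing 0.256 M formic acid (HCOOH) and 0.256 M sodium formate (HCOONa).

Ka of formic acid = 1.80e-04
pH = 3.74

pKa = -log(1.80e-04) = 3.74. pH = pKa + log([A⁻]/[HA]) = 3.74 + log(0.256/0.256)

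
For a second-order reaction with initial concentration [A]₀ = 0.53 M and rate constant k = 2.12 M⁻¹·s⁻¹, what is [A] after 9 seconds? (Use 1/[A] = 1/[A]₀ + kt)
0.0477 M

1/[A] = 1/[A]₀ + k·t = 1/0.53 + (2.12)·(9) = 1.8868 + 19.0800 = 20.9668
[A] = 1/20.9668 = 0.0477 M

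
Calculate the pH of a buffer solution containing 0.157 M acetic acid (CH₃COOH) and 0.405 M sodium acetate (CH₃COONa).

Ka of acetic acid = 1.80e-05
pH = 5.16

pKa = -log(1.80e-05) = 4.74. pH = pKa + log([A⁻]/[HA]) = 4.74 + log(0.405/0.157)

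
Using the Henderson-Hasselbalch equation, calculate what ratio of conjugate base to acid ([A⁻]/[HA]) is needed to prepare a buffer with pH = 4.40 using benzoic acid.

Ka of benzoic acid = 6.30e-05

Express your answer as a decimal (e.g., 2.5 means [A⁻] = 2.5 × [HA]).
[A⁻]/[HA] = 1.582

pKa = −log(6.30e-05) = 4.2007. pH = pKa + log([A⁻]/[HA]). 4.40 = 4.2007 + log(ratio). log(ratio) = 4.40 − 4.2007 = 0.1993. ratio = 10^(0.1993) = 1.582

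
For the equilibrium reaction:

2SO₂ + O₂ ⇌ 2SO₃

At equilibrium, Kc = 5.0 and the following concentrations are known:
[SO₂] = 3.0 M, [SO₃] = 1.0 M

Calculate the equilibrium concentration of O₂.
[O₂] = 0.0222 M

Kc = ([SO₃]^2) / ([SO₂]^2 × [O₂]) = 5.0
[O₂]^1 = (product terms)/(Kc · other reactant terms) = 1 / (5.0 · 9) = 0.022222
[O₂] = 0.0222 M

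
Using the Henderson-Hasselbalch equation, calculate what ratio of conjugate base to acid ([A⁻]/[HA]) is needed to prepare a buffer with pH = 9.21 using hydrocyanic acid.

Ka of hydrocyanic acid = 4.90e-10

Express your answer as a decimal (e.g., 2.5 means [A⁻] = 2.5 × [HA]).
[A⁻]/[HA] = 0.795

pKa = −log(4.90e-10) = 9.3098. pH = pKa + log([A⁻]/[HA]). 9.21 = 9.3098 + log(ratio). log(ratio) = 9.21 − 9.3098 = -0.0998. ratio = 10^(-0.0998) = 0.795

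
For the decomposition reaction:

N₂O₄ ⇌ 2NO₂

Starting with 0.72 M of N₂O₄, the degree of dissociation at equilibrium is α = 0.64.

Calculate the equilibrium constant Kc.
K_c = 3.2768

x = α·[A]₀ = 0.64 × 0.72 = 0.4608 M dissociated.
At eq: [N₂O₄] = 0.72 − 0.4608 = 0.2592 M; [NO₂] = 2x = 0.9216 M.
Kc = [NO₂]²/[N₂O₄] = (0.9216)²/0.2592 = 3.277.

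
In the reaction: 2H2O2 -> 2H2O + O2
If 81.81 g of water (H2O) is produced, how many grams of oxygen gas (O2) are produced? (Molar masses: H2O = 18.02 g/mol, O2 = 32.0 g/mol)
Moles of H2O = 81.81 g ÷ 18.02 g/mol = 4.53996 mol
Mole ratio: 1 mol O2 / 2 mol H2O
Moles of O2 = 4.53996 × (1/2) = 2.26998 mol
Mass of O2 = 2.26998 mol × 32.0 g/mol = 72.64 g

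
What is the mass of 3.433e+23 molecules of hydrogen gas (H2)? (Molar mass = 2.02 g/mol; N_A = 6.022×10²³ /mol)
Moles = 3.433e+23 ÷ 6.022×10²³ = 0.570076 mol
Mass = 0.570076 mol × 2.02 g/mol = 1.152 g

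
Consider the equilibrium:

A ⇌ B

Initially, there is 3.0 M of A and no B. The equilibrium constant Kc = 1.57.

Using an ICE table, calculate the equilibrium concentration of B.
[B] = 1.833 M

ICE: [A] = 3.0 − x, [B] = x.
Kc = x/(3.0 − x) = 1.57 ⇒ x = 1.57·3.0/(1 + 1.57) = 4.71/2.57 = 1.833.
[B] = x = 1.833 M.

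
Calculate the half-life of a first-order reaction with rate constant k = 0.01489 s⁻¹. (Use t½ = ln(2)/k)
46.55 s

t½ = ln(2)/k = 0.6931/0.01489 = 46.55 s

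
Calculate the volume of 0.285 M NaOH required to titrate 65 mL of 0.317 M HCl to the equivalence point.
V_{base} = 72.3 mL

At equivalence: moles acid = moles base.
moles HCl = 0.317 M × 0.065 L = 0.020605 mol
V_NaOH = 0.020605 mol ÷ 0.285 M = 0.0723 L = 72.3 mL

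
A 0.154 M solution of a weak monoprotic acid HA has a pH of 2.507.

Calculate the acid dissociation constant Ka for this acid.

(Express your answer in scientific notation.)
K_a = 6.42e-05

[H⁺] = 10^(−pH) = 10^(−2.507) = 3.112e-03 M. For HA ⇌ H⁺ + A⁻, Ka = x²/(C − x) = (3.112e-03)²/(0.154 − 3.112e-03) = 6.42e-05.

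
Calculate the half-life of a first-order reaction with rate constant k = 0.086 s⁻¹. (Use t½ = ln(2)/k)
8.06 s

t½ = ln(2)/k = 0.6931/0.086 = 8.06 s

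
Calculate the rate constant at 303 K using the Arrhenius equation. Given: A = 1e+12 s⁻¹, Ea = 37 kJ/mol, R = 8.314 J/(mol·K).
4.18e+05 s⁻¹

k = A·exp(-Ea/(R·T)) = 1e+12·exp(-37000/(8.314·303)) = 1e+12·exp(-14.6875) = 1e+12·4.1810e-07 = 4.18e+05 s⁻¹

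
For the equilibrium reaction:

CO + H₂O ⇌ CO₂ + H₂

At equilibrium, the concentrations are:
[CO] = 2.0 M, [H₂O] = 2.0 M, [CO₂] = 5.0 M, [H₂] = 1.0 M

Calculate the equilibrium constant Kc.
K_c = 1.2500

Kc = ([CO₂] × [H₂]) / ([CO] × [H₂O])
   = ((5.0)·(1.0)) / ((2.0)·(2.0))
   = 5 / 4 = 1.2500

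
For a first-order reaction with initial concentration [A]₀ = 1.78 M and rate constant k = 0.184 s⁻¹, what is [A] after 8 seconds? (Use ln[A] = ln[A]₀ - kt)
0.4084 M

ln[A] = ln[A]₀ - k·t = ln(1.78) - (0.184)·(8) = 0.5766 - 1.4720 = -0.8954
[A] = e^(-0.8954) = 0.4084 M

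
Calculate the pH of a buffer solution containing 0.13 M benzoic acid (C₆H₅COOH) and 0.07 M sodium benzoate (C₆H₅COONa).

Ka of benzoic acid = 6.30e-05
pH = 3.93

pKa = -log(6.30e-05) = 4.20. pH = pKa + log([A⁻]/[HA]) = 4.20 + log(0.07/0.13)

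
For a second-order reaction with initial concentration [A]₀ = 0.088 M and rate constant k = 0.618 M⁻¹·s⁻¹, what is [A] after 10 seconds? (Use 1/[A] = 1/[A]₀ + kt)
0.0570 M

1/[A] = 1/[A]₀ + k·t = 1/0.088 + (0.618)·(10) = 11.3636 + 6.1800 = 17.5436
[A] = 1/17.5436 = 0.0570 M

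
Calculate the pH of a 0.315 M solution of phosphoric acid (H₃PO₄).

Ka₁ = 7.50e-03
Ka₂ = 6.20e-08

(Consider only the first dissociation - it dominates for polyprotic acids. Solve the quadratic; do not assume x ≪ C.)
pH = 1.35

x² + Ka₁·x − Ka₁·C = 0 with Ka₁ = 7.50e-03, C = 0.315.
x = (−Ka₁ + √(Ka₁² + 4·Ka₁·C))/2 = 4.5000e-02 M, so pH = 1.35.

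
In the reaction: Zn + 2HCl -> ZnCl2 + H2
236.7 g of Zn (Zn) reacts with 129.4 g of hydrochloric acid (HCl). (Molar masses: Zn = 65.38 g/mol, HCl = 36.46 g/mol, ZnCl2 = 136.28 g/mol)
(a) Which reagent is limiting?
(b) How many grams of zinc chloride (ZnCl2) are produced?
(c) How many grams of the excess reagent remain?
(a) HCl, (b) 241.8 g, (c) 120.7 g

Moles of Zn = 236.7 g ÷ 65.38 g/mol = 3.62037 mol
Moles of HCl = 129.4 g ÷ 36.46 g/mol = 3.54909 mol
Moles ÷ coefficient: Zn: 3.62037/1 = 3.62, HCl: 3.54909/2 = 1.775
(a) HCl has the smaller value, so HCl is the limiting reagent.
(b) Moles of ZnCl2 = 3.54909 mol HCl × (1/2) = 1.77455 mol; mass = 1.77455 mol × 136.28 g/mol = 241.8 g
(c) Zn consumed = 3.54909 × (1/2) = 1.77455 mol; remaining = 3.62037 − 1.77455 = 1.84583 mol; mass = 1.84583 mol × 65.38 g/mol = 120.7 g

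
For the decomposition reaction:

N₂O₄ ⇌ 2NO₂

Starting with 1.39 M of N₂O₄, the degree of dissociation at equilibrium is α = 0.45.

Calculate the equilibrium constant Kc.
K_c = 2.0471

x = α·[A]₀ = 0.45 × 1.39 = 0.6255 M dissociated.
At eq: [N₂O₄] = 1.39 − 0.6255 = 0.7645 M; [NO₂] = 2x = 1.251 M.
Kc = [NO₂]²/[N₂O₄] = (1.251)²/0.7645 = 2.047.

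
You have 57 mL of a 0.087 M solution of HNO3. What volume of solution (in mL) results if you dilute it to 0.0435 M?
Using M₁V₁ = M₂V₂:
0.087 × 57 = 0.0435 × V₂
V₂ = (0.087 × 57) / 0.0435 = 114 mL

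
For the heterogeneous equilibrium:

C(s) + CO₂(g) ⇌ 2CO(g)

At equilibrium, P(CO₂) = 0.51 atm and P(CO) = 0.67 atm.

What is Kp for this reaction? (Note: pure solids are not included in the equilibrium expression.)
K_p = 0.880

Solid C is excluded.
Kp = P(CO)²/P(CO₂) = (0.67)²/0.51 = 0.4489/0.51 = 0.880.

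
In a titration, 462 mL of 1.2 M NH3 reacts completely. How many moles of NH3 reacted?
Moles = Molarity × Volume (L)
Moles = 1.2 M × 0.462 L = 0.5544 mol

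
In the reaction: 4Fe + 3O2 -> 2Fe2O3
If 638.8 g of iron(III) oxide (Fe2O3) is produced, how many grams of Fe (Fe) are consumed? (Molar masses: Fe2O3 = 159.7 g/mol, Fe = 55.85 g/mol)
Moles of Fe2O3 = 638.8 g ÷ 159.7 g/mol = 4 mol
Mole ratio: 4 mol Fe / 2 mol Fe2O3
Moles of Fe = 4 × (4/2) = 8 mol
Mass of Fe = 8 mol × 55.85 g/mol = 446.8 g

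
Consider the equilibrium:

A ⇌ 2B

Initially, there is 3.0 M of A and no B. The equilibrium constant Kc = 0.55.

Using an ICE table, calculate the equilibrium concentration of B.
[B] = 1.154 M

ICE: [A] = 3.0 − x, [B] = 2x.
Kc = (2x)²/(3.0 − x) = 0.55 ⇒ 4x² + 0.55x − 1.65 = 0.
x = (−0.55 + √(0.55² + 4·4·1.65))/(2·4) = (−0.55 + √26.703)/8 = 0.57718.
[B] = 2x = 1.154 M.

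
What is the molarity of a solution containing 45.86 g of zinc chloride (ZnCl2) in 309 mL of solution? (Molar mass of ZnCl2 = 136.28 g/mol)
Moles of ZnCl2 = 45.86 g ÷ 136.28 g/mol = 0.336513 mol
Volume = 309 mL = 0.309 L
Molarity = 0.336513 mol ÷ 0.309 L = 1.089 M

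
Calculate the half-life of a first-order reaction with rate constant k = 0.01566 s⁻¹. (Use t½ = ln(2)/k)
44.26 s

t½ = ln(2)/k = 0.6931/0.01566 = 44.26 s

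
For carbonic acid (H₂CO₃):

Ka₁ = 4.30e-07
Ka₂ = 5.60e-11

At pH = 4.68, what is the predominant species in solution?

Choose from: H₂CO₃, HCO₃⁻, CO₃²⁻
H₂CO₃

pKa1 = 6.37, pKa2 = 10.25. Each pKa is the crossover between adjacent species; pH = 4.68 lies in the region where H₂CO₃ predominates.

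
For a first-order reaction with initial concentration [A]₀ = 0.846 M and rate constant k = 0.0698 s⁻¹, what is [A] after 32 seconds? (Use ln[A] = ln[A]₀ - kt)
0.0906 M

ln[A] = ln[A]₀ - k·t = ln(0.846) - (0.0698)·(32) = -0.1672 - 2.2336 = -2.4008
[A] = e^(-2.4008) = 0.0906 M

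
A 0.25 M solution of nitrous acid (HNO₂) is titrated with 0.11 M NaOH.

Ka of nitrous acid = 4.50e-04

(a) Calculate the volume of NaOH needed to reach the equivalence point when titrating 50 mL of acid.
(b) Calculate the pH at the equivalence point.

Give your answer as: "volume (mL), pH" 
V = 113.6 mL, pH = 8.11

(a) At equivalence: moles acid = moles base.
moles acid = 0.25 × 0.05 = 0.0125 mol; V_NaOH = 0.0125/0.11 = 0.1136 L = 113.6 mL.
(b) At equivalence, all acid → conjugate base A⁻ at [A⁻] = 0.0125/0.1636 = 0.07639 M.
Kb = Kw/Ka = 1.0e-14/4.50e-04 = 2.222e-11; [OH⁻] = √(Kb·[A⁻]) = 1.303e-06; pOH = 5.89; pH = 14 − pOH = 8.11.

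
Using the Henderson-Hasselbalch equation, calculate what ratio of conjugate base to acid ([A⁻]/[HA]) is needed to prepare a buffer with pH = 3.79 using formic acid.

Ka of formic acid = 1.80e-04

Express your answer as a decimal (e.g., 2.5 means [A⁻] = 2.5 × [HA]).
[A⁻]/[HA] = 1.110

pKa = −log(1.80e-04) = 3.7447. pH = pKa + log([A⁻]/[HA]). 3.79 = 3.7447 + log(ratio). log(ratio) = 3.79 − 3.7447 = 0.0453. ratio = 10^(0.0453) = 1.110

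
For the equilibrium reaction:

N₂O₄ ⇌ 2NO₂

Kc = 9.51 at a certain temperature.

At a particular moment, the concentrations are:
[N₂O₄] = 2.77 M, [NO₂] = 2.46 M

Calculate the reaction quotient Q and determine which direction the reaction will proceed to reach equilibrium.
Q = 2.185, Q < K, reaction proceeds forward (toward products)

Q = ([NO₂]^2) / ([N₂O₄])
  = ((2.46)^2) / ((2.77)) = 6.0516/2.77 = 2.185
Since Q = 2.185 < Kc = 9.51, the reaction proceeds forward (toward products) to reach equilibrium.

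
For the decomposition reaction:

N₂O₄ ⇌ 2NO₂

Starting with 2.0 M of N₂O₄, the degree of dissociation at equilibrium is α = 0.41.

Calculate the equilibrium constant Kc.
K_c = 2.2793

x = α·[A]₀ = 0.41 × 2.0 = 0.82 M dissociated.
At eq: [N₂O₄] = 2.0 − 0.82 = 1.18 M; [NO₂] = 2x = 1.64 M.
Kc = [NO₂]²/[N₂O₄] = (1.64)²/1.18 = 2.279.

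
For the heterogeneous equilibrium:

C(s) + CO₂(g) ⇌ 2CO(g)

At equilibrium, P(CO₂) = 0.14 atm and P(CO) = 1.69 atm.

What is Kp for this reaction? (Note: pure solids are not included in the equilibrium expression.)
K_p = 20.401

Solid C is excluded.
Kp = P(CO)²/P(CO₂) = (1.69)²/0.14 = 2.856/0.14 = 20.401.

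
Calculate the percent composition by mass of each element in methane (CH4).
C: 74.88%, H: 25.14%

Molar mass of CH4 = 16.04 g/mol
% C = (1 × 12.01) / 16.04 × 100% = 12.01 / 16.04 × 100% = 74.88%
% H = (4 × 1.008) / 16.04 × 100% = 4.032 / 16.04 × 100% = 25.14%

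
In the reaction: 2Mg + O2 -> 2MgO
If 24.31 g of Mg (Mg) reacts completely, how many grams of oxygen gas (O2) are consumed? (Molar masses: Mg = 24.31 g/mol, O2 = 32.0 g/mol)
Moles of Mg = 24.31 g ÷ 24.31 g/mol = 1 mol
Mole ratio: 1 mol O2 / 2 mol Mg
Moles of O2 = 1 × (1/2) = 0.5 mol
Mass of O2 = 0.5 mol × 32.0 g/mol = 16 g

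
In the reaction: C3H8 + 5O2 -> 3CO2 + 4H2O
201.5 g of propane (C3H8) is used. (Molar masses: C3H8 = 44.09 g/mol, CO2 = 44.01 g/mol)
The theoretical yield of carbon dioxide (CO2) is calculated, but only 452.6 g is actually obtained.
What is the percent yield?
Moles of C3H8 = 201.5 g ÷ 44.09 g/mol = 4.5702 mol
Mole ratio: 3 mol CO2 / 1 mol C3H8
Moles of CO2 = 4.5702 × (3/1) = 13.7106 mol
Theoretical yield = 13.7106 mol × 44.01 g/mol = 603.4 g
Actual yield = 452.6 g
Percent yield = (452.6 / 603.4) × 100% = 75.0%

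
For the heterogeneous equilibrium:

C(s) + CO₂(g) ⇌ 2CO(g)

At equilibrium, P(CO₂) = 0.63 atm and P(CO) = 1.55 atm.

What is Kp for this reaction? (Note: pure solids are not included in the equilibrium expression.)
K_p = 3.813

Solid C is excluded.
Kp = P(CO)²/P(CO₂) = (1.55)²/0.63 = 2.403/0.63 = 3.813.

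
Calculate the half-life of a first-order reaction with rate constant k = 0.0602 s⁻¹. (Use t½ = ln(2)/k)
11.51 s

t½ = ln(2)/k = 0.6931/0.0602 = 11.51 s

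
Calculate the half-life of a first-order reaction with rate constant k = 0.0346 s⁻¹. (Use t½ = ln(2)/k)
20.03 s

t½ = ln(2)/k = 0.6931/0.0346 = 20.03 s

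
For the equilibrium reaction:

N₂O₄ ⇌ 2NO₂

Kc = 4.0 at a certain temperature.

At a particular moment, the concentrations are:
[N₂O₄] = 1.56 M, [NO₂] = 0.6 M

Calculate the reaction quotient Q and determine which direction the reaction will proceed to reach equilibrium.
Q = 0.231, Q < K, reaction proceeds forward (toward products)

Q = ([NO₂]^2) / ([N₂O₄])
  = ((0.6)^2) / ((1.56)) = 0.36/1.56 = 0.2308
Since Q = 0.2308 < Kc = 4.0, the reaction proceeds forward (toward products) to reach equilibrium.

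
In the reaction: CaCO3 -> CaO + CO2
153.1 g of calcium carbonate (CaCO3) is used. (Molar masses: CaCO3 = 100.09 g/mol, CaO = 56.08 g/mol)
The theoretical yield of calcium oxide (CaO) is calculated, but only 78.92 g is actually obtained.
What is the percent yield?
Moles of CaCO3 = 153.1 g ÷ 100.09 g/mol = 1.52962 mol
Mole ratio: 1 mol CaO / 1 mol CaCO3
Moles of CaO = 1.52962 × (1/1) = 1.52962 mol
Theoretical yield = 1.52962 mol × 56.08 g/mol = 85.781 g
Actual yield = 78.92 g
Percent yield = (78.92 / 85.781) × 100% = 92.0%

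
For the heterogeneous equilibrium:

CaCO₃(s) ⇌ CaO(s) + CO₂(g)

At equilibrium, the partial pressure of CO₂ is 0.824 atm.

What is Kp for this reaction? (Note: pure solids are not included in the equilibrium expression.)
K_p = 0.824

Solids (CaCO₃, CaO) have activity 1 and are excluded.
Kp = P(CO₂) = 0.824.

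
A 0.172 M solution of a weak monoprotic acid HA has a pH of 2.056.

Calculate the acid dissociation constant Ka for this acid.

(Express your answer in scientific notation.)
K_a = 4.73e-04

[H⁺] = 10^(−pH) = 10^(−2.056) = 8.790e-03 M. For HA ⇌ H⁺ + A⁻, Ka = x²/(C − x) = (8.790e-03)²/(0.172 − 8.790e-03) = 4.73e-04.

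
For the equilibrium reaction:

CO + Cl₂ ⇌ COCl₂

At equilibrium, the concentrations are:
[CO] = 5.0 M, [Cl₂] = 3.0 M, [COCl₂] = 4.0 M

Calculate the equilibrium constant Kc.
K_c = 0.2667

Kc = ([COCl₂]) / ([CO] × [Cl₂])
   = ((4.0)) / ((5.0)·(3.0))
   = 4 / 15 = 0.2667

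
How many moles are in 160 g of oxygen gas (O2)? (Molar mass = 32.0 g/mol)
Moles = 160 g ÷ 32.0 g/mol = 5 mol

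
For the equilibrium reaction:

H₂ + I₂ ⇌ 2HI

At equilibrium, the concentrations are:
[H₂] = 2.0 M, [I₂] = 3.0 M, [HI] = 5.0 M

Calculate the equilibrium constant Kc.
K_c = 4.1667

Kc = ([HI]^2) / ([H₂] × [I₂])
   = ((5.0)^2) / ((2.0)·(3.0))
   = 25 / 6 = 4.1667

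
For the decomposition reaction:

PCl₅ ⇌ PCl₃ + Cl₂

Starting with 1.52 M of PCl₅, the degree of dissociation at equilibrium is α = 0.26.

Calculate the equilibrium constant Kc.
K_c = 0.1389

x = α·[A]₀ = 0.26 × 1.52 = 0.3952 M dissociated.
At eq: [PCl₅] = 1.52 − 0.3952 = 1.125 M; [PCl₃] = [Cl₂] = x = 0.3952 M.
Kc = [PCl₃][Cl₂]/[PCl₅] = (0.3952)²/1.125 = 0.1389.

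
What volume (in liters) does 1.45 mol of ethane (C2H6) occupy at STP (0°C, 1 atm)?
At STP, 1 mol of gas occupies 22.4 L
Volume = 1.45 mol × 22.4 L/mol = 32.48 L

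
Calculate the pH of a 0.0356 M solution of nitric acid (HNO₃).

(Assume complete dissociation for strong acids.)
pH = 1.45

[H⁺] = 0.0356 M for strong acid. pH = -log[H⁺] = -log(0.0356)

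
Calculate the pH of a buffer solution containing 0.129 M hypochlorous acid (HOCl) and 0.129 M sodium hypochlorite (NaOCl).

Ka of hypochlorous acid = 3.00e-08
pH = 7.52

pKa = -log(3.00e-08) = 7.52. pH = pKa + log([A⁻]/[HA]) = 7.52 + log(0.129/0.129)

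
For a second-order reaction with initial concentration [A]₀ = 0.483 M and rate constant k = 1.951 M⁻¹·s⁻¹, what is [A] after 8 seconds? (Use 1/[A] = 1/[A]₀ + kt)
0.0566 M

1/[A] = 1/[A]₀ + k·t = 1/0.483 + (1.951)·(8) = 2.0704 + 15.6080 = 17.6784
[A] = 1/17.6784 = 0.0566 M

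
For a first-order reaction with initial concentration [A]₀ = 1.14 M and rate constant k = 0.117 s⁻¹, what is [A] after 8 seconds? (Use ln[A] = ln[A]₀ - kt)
0.4471 M

ln[A] = ln[A]₀ - k·t = ln(1.14) - (0.117)·(8) = 0.1310 - 0.9360 = -0.8050
[A] = e^(-0.8050) = 0.4471 M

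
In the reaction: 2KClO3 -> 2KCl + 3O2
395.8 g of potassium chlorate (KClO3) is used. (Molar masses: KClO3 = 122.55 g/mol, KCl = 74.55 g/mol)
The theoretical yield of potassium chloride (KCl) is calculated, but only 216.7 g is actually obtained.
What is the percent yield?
Moles of KClO3 = 395.8 g ÷ 122.55 g/mol = 3.2297 mol
Mole ratio: 2 mol KCl / 2 mol KClO3
Moles of KCl = 3.2297 × (2/2) = 3.2297 mol
Theoretical yield = 3.2297 mol × 74.55 g/mol = 240.77 g
Actual yield = 216.7 g
Percent yield = (216.7 / 240.77) × 100% = 90.0%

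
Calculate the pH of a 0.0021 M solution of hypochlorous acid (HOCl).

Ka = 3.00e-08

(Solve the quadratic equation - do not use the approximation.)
pH = 5.10

x² + Ka×x - Ka×C = 0. Using quadratic formula: [H⁺] = 7.9223e-06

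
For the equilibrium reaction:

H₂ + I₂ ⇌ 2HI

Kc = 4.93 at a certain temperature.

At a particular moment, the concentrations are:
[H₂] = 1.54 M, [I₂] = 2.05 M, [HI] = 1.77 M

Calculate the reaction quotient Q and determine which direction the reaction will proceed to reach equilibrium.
Q = 0.992, Q < K, reaction proceeds forward (toward products)

Q = ([HI]^2) / ([H₂] × [I₂])
  = ((1.77)^2) / ((1.54)·(2.05)) = 3.1329/3.157 = 0.9924
Since Q = 0.9924 < Kc = 4.93, the reaction proceeds forward (toward products) to reach equilibrium.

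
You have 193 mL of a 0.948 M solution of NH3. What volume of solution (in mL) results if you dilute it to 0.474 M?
Using M₁V₁ = M₂V₂:
0.948 × 193 = 0.474 × V₂
V₂ = (0.948 × 193) / 0.474 = 386 mL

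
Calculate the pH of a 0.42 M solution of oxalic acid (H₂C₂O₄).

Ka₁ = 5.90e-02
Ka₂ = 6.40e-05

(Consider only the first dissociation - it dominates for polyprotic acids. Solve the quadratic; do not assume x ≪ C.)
pH = 0.88

x² + Ka₁·x − Ka₁·C = 0 with Ka₁ = 5.90e-02, C = 0.42.
x = (−Ka₁ + √(Ka₁² + 4·Ka₁·C))/2 = 1.3066e-01 M, so pH = 0.88.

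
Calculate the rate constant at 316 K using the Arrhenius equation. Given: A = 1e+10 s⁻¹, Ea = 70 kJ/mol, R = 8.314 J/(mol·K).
2.68e-02 s⁻¹

k = A·exp(-Ea/(R·T)) = 1e+10·exp(-70000/(8.314·316)) = 1e+10·exp(-26.6441) = 1e+10·2.6830e-12 = 2.68e-02 s⁻¹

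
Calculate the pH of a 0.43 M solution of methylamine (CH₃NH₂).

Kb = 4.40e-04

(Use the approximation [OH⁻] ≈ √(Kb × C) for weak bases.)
pH = 12.14

[OH⁻] = √(Kb × C) = √(4.40e-04 × 0.43) = 1.3755e-02. pOH = 1.86, pH = 14 - pOH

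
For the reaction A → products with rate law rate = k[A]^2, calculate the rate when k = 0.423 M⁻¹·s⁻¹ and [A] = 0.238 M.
0.02396 M/s

rate = k·[A]^2 = 0.423·(0.238)^2 = 0.423·0.056644 = 0.02396 M/s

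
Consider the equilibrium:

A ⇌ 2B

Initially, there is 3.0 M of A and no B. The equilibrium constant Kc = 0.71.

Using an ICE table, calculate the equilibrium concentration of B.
[B] = 1.293 M

ICE: [A] = 3.0 − x, [B] = 2x.
Kc = (2x)²/(3.0 − x) = 0.71 ⇒ 4x² + 0.71x − 2.13 = 0.
x = (−0.71 + √(0.71² + 4·4·2.13))/(2·4) = (−0.71 + √34.584)/8 = 0.64635.
[B] = 2x = 1.293 M.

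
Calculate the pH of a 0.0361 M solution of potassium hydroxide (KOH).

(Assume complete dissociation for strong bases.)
pH = 12.56

[OH⁻] = 0.0361 M for strong base. pOH = -log[OH⁻] = 1.44, pH = 14 - pOH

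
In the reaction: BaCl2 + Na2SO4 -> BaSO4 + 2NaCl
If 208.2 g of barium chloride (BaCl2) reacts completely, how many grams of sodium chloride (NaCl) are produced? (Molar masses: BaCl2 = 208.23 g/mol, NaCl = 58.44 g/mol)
Moles of BaCl2 = 208.2 g ÷ 208.23 g/mol = 0.999856 mol
Mole ratio: 2 mol NaCl / 1 mol BaCl2
Moles of NaCl = 0.999856 × (2/1) = 1.99971 mol
Mass of NaCl = 1.99971 mol × 58.44 g/mol = 116.9 g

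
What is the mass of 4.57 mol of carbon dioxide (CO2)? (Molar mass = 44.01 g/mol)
Mass = 4.57 mol × 44.01 g/mol = 201.1 g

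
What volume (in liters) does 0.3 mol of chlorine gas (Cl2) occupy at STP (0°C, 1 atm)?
At STP, 1 mol of gas occupies 22.4 L
Volume = 0.3 mol × 22.4 L/mol = 6.72 L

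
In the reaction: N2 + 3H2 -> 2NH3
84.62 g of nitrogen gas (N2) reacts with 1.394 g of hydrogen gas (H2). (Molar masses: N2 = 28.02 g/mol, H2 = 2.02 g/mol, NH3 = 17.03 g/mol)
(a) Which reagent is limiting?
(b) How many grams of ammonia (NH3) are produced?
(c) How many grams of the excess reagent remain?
(a) H2, (b) 7.835 g, (c) 78.17 g

Moles of N2 = 84.62 g ÷ 28.02 g/mol = 3.01999 mol
Moles of H2 = 1.394 g ÷ 2.02 g/mol = 0.690099 mol
Moles ÷ coefficient: N2: 3.01999/1 = 3.02, H2: 0.690099/3 = 0.23
(a) H2 has the smaller value, so H2 is the limiting reagent.
(b) Moles of NH3 = 0.690099 mol H2 × (2/3) = 0.460066 mol; mass = 0.460066 mol × 17.03 g/mol = 7.835 g
(c) N2 consumed = 0.690099 × (1/3) = 0.230033 mol; remaining = 3.01999 − 0.230033 = 2.78995 mol; mass = 2.78995 mol × 28.02 g/mol = 78.17 g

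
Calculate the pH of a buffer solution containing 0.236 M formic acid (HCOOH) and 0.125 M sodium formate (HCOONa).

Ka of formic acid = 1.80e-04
pH = 3.47

pKa = -log(1.80e-04) = 3.74. pH = pKa + log([A⁻]/[HA]) = 3.74 + log(0.125/0.236)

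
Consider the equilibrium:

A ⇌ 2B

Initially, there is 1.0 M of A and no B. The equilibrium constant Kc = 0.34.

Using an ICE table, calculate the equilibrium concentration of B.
[B] = 0.504 M

ICE: [A] = 1.0 − x, [B] = 2x.
Kc = (2x)²/(1.0 − x) = 0.34 ⇒ 4x² + 0.34x − 0.34 = 0.
x = (−0.34 + √(0.34² + 4·4·0.34))/(2·4) = (−0.34 + √5.5556)/8 = 0.25213.
[B] = 2x = 0.504 M.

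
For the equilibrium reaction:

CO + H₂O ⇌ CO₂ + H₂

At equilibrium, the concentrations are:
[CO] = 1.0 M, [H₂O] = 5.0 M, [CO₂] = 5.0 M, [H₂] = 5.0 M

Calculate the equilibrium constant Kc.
K_c = 5.0000

Kc = ([CO₂] × [H₂]) / ([CO] × [H₂O])
   = ((5.0)·(5.0)) / ((1.0)·(5.0))
   = 25 / 5 = 5.0000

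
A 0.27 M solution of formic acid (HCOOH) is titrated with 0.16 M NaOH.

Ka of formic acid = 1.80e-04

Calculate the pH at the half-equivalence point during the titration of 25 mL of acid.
pH = pKa = 3.74

At the half-equivalence point, [HA] = [A⁻], so by Henderson–Hasselbalch pH = pKa + log(1) = pKa.
pKa = −log(1.80e-04) = 3.74.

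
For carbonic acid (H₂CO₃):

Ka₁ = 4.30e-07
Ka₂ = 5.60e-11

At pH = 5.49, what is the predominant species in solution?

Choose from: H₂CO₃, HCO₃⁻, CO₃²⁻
H₂CO₃

pKa1 = 6.37, pKa2 = 10.25. Each pKa is the crossover between adjacent species; pH = 5.49 lies in the region where H₂CO₃ predominates.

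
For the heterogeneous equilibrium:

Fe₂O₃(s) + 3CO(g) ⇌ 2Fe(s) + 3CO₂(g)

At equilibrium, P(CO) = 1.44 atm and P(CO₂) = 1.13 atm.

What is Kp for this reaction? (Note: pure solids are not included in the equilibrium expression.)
K_p = 0.483

Solids (Fe₂O₃, Fe) are excluded.
Kp = P(CO₂)³/P(CO)³ = (1.13)³/(1.44)³ = 1.443/2.986 = 0.483.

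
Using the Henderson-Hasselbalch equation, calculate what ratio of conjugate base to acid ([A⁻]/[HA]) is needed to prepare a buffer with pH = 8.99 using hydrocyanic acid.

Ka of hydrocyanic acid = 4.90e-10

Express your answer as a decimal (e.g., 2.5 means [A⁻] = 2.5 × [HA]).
[A⁻]/[HA] = 0.479

pKa = −log(4.90e-10) = 9.3098. pH = pKa + log([A⁻]/[HA]). 8.99 = 9.3098 + log(ratio). log(ratio) = 8.99 − 9.3098 = -0.3198. ratio = 10^(-0.3198) = 0.479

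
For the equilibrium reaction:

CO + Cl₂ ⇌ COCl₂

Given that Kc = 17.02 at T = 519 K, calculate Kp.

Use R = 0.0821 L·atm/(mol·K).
K_p = 0.3994

Δn = (moles gaseous products) − (moles gaseous reactants) = -1
T = 519 K; RT = 0.0821 × 519 = 42.6099
Kp = Kc·(RT)^Δn = 17.02 × (42.6099)^-1 = 17.02 × 0.0234687 = 0.3994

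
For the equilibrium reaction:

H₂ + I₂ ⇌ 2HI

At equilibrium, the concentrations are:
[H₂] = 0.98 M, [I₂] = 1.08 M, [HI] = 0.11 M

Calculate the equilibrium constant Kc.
K_c = 0.0114

Kc = ([HI]^2) / ([H₂] × [I₂])
   = ((0.11)^2) / ((0.98)·(1.08))
   = 0.0121 / 1.0584 = 0.0114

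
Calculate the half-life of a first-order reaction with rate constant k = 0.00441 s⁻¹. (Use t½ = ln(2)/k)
157.18 s

t½ = ln(2)/k = 0.6931/0.00441 = 157.18 s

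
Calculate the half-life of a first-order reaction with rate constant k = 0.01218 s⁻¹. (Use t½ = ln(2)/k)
56.91 s

t½ = ln(2)/k = 0.6931/0.01218 = 56.91 s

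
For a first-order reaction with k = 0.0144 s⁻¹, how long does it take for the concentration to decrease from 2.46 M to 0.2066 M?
172.02 s

From ln[A] = ln[A]₀ - k·t: t = ln([A]₀/[A])/k = ln(2.46/0.2066)/0.0144 = ln(11.9071)/0.0144 = 2.4771/0.0144 = 172.02 s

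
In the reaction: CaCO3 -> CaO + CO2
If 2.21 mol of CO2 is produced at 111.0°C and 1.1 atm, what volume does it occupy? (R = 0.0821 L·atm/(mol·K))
T = 111.0°C + 273.15 = 384.15 K
V = nRT/P = (2.21 × 0.0821 × 384.15) / 1.1
V = 63.36 L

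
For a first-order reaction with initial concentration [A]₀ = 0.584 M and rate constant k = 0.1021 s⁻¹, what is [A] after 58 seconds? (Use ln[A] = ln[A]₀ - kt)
0.0016 M

ln[A] = ln[A]₀ - k·t = ln(0.584) - (0.1021)·(58) = -0.5379 - 5.9218 = -6.4597
[A] = e^(-6.4597) = 0.0016 M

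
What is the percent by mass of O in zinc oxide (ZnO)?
Mass of O in formula = 16.0 × 1 = 16 g/mol
Molar mass = 81.38 g/mol
% O = (16/81.38) × 100% = 19.66%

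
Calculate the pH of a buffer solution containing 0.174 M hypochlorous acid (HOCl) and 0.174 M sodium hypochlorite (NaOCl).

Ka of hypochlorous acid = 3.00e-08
pH = 7.52

pKa = -log(3.00e-08) = 7.52. pH = pKa + log([A⁻]/[HA]) = 7.52 + log(0.174/0.174)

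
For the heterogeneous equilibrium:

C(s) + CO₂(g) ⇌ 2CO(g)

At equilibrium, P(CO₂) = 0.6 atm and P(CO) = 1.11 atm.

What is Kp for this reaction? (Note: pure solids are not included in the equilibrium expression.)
K_p = 2.054

Solid C is excluded.
Kp = P(CO)²/P(CO₂) = (1.11)²/0.6 = 1.232/0.6 = 2.054.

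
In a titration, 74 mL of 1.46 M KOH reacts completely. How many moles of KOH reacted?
Moles = Molarity × Volume (L)
Moles = 1.46 M × 0.074 L = 0.108 mol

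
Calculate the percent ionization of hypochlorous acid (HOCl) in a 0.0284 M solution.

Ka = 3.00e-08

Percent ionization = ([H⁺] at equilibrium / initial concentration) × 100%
Percent ionization = 0.103%

Let x = [H⁺]. Ka = x²/(C - x) ⇒ x² + (3.00e-08)x - (3.00e-08)(0.0284) = 0. x = 2.9174e-05. Percent = (2.9174e-05/0.0284) × 100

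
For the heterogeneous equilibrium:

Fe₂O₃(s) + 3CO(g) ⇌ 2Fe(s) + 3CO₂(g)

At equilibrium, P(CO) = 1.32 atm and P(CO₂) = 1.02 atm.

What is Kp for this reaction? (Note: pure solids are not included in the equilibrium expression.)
K_p = 0.461

Solids (Fe₂O₃, Fe) are excluded.
Kp = P(CO₂)³/P(CO)³ = (1.02)³/(1.32)³ = 1.061/2.3 = 0.461.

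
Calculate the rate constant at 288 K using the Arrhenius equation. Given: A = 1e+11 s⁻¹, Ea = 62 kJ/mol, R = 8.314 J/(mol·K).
5.68e-01 s⁻¹

k = A·exp(-Ea/(R·T)) = 1e+11·exp(-62000/(8.314·288)) = 1e+11·exp(-25.8934) = 1e+11·5.6838e-12 = 5.68e-01 s⁻¹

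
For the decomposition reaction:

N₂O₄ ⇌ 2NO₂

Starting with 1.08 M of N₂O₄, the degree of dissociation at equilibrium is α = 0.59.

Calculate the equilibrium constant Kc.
K_c = 3.6678

x = α·[A]₀ = 0.59 × 1.08 = 0.6372 M dissociated.
At eq: [N₂O₄] = 1.08 − 0.6372 = 0.4428 M; [NO₂] = 2x = 1.274 M.
Kc = [NO₂]²/[N₂O₄] = (1.274)²/0.4428 = 3.668.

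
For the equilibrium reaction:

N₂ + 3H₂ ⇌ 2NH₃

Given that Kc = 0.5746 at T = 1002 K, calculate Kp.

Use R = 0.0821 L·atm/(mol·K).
K_p = 8.49e-05

Δn = (moles gaseous products) − (moles gaseous reactants) = -2
T = 1002 K; RT = 0.0821 × 1002 = 82.2642
Kp = Kc·(RT)^Δn = 0.5746 × (82.2642)^-2 = 0.5746 × 0.000147767 = 8.49e-05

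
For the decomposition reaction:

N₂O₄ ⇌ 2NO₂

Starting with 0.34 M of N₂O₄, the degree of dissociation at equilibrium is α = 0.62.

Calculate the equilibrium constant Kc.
K_c = 1.3757

x = α·[A]₀ = 0.62 × 0.34 = 0.2108 M dissociated.
At eq: [N₂O₄] = 0.34 − 0.2108 = 0.1292 M; [NO₂] = 2x = 0.4216 M.
Kc = [NO₂]²/[N₂O₄] = (0.4216)²/0.1292 = 1.376.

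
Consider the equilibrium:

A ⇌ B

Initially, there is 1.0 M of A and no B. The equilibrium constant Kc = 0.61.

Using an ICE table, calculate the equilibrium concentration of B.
[B] = 0.379 M

ICE: [A] = 1.0 − x, [B] = x.
Kc = x/(1.0 − x) = 0.61 ⇒ x = 0.61·1.0/(1 + 0.61) = 0.61/1.61 = 0.3789.
[B] = x = 0.379 M.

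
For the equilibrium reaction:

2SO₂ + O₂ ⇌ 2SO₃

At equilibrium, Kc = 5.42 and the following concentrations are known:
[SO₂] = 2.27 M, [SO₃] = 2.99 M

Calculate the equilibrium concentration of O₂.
[O₂] = 0.3201 M

Kc = ([SO₃]^2) / ([SO₂]^2 × [O₂]) = 5.42
[O₂]^1 = (product terms)/(Kc · other reactant terms) = 8.9401 / (5.42 · 5.1529) = 0.3201
[O₂] = 0.3201 M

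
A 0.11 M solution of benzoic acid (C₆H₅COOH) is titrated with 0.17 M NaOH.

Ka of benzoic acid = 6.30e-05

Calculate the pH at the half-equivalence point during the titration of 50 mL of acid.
pH = pKa = 4.20

At the half-equivalence point, [HA] = [A⁻], so by Henderson–Hasselbalch pH = pKa + log(1) = pKa.
pKa = −log(6.30e-05) = 4.20.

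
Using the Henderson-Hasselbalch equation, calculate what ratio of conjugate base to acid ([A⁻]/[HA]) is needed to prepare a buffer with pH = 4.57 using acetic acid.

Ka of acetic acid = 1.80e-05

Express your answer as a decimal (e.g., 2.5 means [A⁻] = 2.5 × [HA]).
[A⁻]/[HA] = 0.669

pKa = −log(1.80e-05) = 4.7447. pH = pKa + log([A⁻]/[HA]). 4.57 = 4.7447 + log(ratio). log(ratio) = 4.57 − 4.7447 = -0.1747. ratio = 10^(-0.1747) = 0.669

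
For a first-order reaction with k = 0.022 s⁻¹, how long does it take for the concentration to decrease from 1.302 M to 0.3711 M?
57.05 s

From ln[A] = ln[A]₀ - k·t: t = ln([A]₀/[A])/k = ln(1.302/0.3711)/0.022 = ln(3.5085)/0.022 = 1.2552/0.022 = 57.05 s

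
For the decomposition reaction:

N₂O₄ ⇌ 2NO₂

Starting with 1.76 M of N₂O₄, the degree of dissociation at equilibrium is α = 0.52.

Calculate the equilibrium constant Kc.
K_c = 3.9659

x = α·[A]₀ = 0.52 × 1.76 = 0.9152 M dissociated.
At eq: [N₂O₄] = 1.76 − 0.9152 = 0.8448 M; [NO₂] = 2x = 1.83 M.
Kc = [NO₂]²/[N₂O₄] = (1.83)²/0.8448 = 3.966.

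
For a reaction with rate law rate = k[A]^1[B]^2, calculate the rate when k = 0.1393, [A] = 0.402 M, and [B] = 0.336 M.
0.006322 M/s

rate = k·[A]^1·[B]^2 = 0.1393·(0.402)^1·(0.336)^2 = 0.1393·0.402·0.112896 = 0.006322 M/s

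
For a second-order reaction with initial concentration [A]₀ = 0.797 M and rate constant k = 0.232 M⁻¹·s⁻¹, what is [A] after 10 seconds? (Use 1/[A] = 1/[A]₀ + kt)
0.2797 M

1/[A] = 1/[A]₀ + k·t = 1/0.797 + (0.232)·(10) = 1.2547 + 2.3200 = 3.5747
[A] = 1/3.5747 = 0.2797 M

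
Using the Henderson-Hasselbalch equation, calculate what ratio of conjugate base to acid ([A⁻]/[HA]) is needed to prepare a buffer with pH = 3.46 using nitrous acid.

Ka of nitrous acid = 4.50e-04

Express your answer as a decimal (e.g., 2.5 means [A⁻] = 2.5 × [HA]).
[A⁻]/[HA] = 1.298

pKa = −log(4.50e-04) = 3.3468. pH = pKa + log([A⁻]/[HA]). 3.46 = 3.3468 + log(ratio). log(ratio) = 3.46 − 3.3468 = 0.1132. ratio = 10^(0.1132) = 1.298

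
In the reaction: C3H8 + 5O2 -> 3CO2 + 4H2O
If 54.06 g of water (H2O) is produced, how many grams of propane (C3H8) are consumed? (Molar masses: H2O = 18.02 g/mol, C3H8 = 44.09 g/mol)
Moles of H2O = 54.06 g ÷ 18.02 g/mol = 3 mol
Mole ratio: 1 mol C3H8 / 4 mol H2O
Moles of C3H8 = 3 × (1/4) = 0.75 mol
Mass of C3H8 = 0.75 mol × 44.09 g/mol = 33.07 g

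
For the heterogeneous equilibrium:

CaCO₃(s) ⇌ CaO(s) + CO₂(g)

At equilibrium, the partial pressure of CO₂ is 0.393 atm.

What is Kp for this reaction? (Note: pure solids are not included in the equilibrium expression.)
K_p = 0.393

Solids (CaCO₃, CaO) have activity 1 and are excluded.
Kp = P(CO₂) = 0.393.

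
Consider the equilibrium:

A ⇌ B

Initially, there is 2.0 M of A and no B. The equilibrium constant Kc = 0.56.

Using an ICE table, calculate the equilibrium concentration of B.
[B] = 0.718 M

ICE: [A] = 2.0 − x, [B] = x.
Kc = x/(2.0 − x) = 0.56 ⇒ x = 0.56·2.0/(1 + 0.56) = 1.12/1.56 = 0.7179.
[B] = x = 0.718 M.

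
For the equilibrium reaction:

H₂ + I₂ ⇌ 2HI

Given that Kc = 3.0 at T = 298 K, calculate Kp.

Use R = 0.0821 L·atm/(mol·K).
K_p = 3.0000

Δn = (moles gaseous products) − (moles gaseous reactants) = 0
T = 298 K; RT = 0.0821 × 298 = 24.4658
Kp = Kc·(RT)^Δn = 3.0 × (24.4658)^0 = 3.0 × 1 = 3.0000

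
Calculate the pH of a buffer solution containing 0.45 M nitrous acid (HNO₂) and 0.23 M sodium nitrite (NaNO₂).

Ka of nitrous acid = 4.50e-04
pH = 3.06

pKa = -log(4.50e-04) = 3.35. pH = pKa + log([A⁻]/[HA]) = 3.35 + log(0.23/0.45)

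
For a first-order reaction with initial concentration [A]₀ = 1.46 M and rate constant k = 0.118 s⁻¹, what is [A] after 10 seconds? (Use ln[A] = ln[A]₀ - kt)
0.4486 M

ln[A] = ln[A]₀ - k·t = ln(1.46) - (0.118)·(10) = 0.3784 - 1.1800 = -0.8016
[A] = e^(-0.8016) = 0.4486 M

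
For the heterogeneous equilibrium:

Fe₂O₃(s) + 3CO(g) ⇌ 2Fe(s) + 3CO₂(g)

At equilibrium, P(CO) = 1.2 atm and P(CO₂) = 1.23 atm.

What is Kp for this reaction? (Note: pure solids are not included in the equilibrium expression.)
K_p = 1.077

Solids (Fe₂O₃, Fe) are excluded.
Kp = P(CO₂)³/P(CO)³ = (1.23)³/(1.2)³ = 1.861/1.728 = 1.077.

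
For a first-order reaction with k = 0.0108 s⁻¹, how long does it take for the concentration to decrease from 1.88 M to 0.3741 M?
149.49 s

From ln[A] = ln[A]₀ - k·t: t = ln([A]₀/[A])/k = ln(1.88/0.3741)/0.0108 = ln(5.0254)/0.0108 = 1.6145/0.0108 = 149.49 s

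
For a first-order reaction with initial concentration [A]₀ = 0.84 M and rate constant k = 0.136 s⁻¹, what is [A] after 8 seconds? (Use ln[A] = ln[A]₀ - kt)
0.2830 M

ln[A] = ln[A]₀ - k·t = ln(0.84) - (0.136)·(8) = -0.1744 - 1.0880 = -1.2624
[A] = e^(-1.2624) = 0.2830 M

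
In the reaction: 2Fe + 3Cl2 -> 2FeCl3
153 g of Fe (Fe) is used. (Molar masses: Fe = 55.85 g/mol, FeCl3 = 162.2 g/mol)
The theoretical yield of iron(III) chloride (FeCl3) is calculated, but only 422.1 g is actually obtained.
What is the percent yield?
Moles of Fe = 153 g ÷ 55.85 g/mol = 2.73948 mol
Mole ratio: 2 mol FeCl3 / 2 mol Fe
Moles of FeCl3 = 2.73948 × (2/2) = 2.73948 mol
Theoretical yield = 2.73948 mol × 162.2 g/mol = 444.34 g
Actual yield = 422.1 g
Percent yield = (422.1 / 444.34) × 100% = 95.0%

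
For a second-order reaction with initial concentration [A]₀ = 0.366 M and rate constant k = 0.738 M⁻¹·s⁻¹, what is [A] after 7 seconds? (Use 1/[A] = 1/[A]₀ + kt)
0.1266 M

1/[A] = 1/[A]₀ + k·t = 1/0.366 + (0.738)·(7) = 2.7322 + 5.1660 = 7.8982
[A] = 1/7.8982 = 0.1266 M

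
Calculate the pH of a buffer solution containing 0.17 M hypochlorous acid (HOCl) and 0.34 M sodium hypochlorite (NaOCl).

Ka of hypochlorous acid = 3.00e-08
pH = 7.82

pKa = -log(3.00e-08) = 7.52. pH = pKa + log([A⁻]/[HA]) = 7.52 + log(0.34/0.17)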